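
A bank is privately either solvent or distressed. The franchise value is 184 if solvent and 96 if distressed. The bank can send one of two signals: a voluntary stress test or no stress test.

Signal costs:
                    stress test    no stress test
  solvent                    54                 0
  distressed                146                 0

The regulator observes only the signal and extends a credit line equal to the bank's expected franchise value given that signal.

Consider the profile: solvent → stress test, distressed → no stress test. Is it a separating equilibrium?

If types separate, stress test earns payment 184 and no stress test earns 96.
Solvent: stress test gives 184 − 54 = 130; no stress test gives 96 − 0 = 96. No deviation. ✓
Distressed: no stress test gives 96 − 0 = 96; stress test gives 184 − 146 = 38. No deviation. ✓
Both incentive constraints hold.

Yes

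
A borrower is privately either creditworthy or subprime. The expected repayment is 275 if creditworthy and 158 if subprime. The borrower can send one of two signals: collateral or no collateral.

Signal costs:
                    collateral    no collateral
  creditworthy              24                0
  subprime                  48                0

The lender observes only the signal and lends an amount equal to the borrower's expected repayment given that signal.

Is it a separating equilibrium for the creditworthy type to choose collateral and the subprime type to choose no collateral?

No

Under separation the lender infers type exactly: collateral → creditworthy (pays 275), no collateral → subprime (pays 158).
Creditworthy: collateral gives 275 − 24 = 251; no collateral gives 158 − 0 = 158. No deviation. ✓
Subprime: no collateral gives 158 − 0 = 158; collateral gives 275 − 48 = 227. Would deviate. ✗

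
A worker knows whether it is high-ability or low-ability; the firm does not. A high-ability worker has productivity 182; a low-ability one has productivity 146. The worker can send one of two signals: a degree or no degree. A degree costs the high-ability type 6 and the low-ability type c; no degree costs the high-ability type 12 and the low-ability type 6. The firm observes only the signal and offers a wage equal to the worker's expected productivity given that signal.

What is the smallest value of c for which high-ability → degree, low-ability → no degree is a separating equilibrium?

Under separation: degree → high-ability (pays 182); no degree → low-ability (pays 146).
High-ability: 182 − 6 = 176 ≥ 146 − 12 = 134. Holds regardless of c. ✓
Low-ability: 146 − 6 ≥ 182 − c, so c ≥ 182 − 140 = 42.

42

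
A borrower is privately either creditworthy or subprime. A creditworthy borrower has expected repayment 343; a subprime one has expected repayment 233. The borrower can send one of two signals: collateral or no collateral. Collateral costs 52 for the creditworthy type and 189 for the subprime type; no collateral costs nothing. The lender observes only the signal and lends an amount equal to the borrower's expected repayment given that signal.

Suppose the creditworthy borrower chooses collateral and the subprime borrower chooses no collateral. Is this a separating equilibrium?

Yes

Under separation the lender infers type exactly: collateral → creditworthy (pays 343), no collateral → subprime (pays 233).
Creditworthy: collateral gives 343 − 52 = 291; no collateral gives 233 − 0 = 233. No deviation. ✓
Subprime: no collateral gives 233 − 0 = 233; collateral gives 343 − 189 = 154. No deviation. ✓
Both incentive constraints hold.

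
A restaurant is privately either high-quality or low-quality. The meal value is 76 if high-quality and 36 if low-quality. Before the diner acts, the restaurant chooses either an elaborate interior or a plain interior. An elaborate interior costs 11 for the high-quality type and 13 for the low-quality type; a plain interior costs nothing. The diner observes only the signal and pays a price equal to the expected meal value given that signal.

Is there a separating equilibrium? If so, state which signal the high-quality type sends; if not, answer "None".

None

Try high-quality → elaborate interior, low-quality → plain interior:
  Under separation the diner infers type exactly: elaborate interior → high-quality (pays 76), plain interior → low-quality (pays 36).
  High-quality: elaborate interior gives 76 − 11 = 65; plain interior gives 36 − 0 = 36. No deviation. ✓
  Low-quality: plain interior gives 36 − 0 = 36; elaborate interior gives 76 − 13 = 63. Would deviate. ✗
Try high-quality → plain interior, low-quality → elaborate interior:
  Under separation the diner infers type exactly: plain interior → high-quality (pays 76), elaborate interior → low-quality (pays 36).
  High-quality: plain interior gives 76 − 0 = 76; elaborate interior gives 36 − 11 = 25. No deviation. ✓
  Low-quality: elaborate interior gives 36 − 13 = 23; plain interior gives 76 − 0 = 76. Would deviate. ✗
Neither assignment is incentive-compatible.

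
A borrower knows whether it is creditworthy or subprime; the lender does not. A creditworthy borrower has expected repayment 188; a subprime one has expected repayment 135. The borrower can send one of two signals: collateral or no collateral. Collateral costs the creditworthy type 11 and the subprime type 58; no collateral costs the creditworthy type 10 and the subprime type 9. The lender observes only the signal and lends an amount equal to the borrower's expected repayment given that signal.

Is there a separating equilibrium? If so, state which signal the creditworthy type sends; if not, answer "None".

Try creditworthy → collateral, subprime → no collateral:
  If types separate, collateral earns payment 188 and no collateral earns 135.
  Creditworthy: collateral gives 188 − 11 = 177; no collateral gives 135 − 10 = 125. No deviation. ✓
  Subprime: no collateral gives 135 − 9 = 126; collateral gives 188 − 58 = 130. Would deviate. ✗
Try creditworthy → no collateral, subprime → collateral:
  If types separate, no collateral earns payment 188 and collateral earns 135.
  Creditworthy: no collateral gives 188 − 10 = 178; collateral gives 135 − 11 = 124. No deviation. ✓
  Subprime: collateral gives 135 − 58 = 77; no collateral gives 188 − 9 = 179. Would deviate. ✗
Neither assignment is incentive-compatible.

None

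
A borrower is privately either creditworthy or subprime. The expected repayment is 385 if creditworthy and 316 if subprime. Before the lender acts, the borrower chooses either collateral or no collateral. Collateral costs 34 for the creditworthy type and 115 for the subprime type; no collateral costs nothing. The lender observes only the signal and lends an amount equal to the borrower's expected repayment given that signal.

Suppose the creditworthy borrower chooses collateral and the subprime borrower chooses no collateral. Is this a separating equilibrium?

If types separate, collateral earns payment 385 and no collateral earns 316.
Creditworthy: collateral gives 385 − 34 = 351; no collateral gives 316 − 0 = 316. No deviation. ✓
Subprime: no collateral gives 316 − 0 = 316; collateral gives 385 − 115 = 270. No deviation. ✓
Both incentive constraints hold.

Yes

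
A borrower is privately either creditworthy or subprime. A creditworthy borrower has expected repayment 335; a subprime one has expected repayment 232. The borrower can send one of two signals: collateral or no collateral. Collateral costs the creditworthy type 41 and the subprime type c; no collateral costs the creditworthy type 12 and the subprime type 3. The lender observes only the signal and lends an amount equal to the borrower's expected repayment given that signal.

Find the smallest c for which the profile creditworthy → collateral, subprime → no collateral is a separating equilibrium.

106

Under separation: collateral → creditworthy (pays 335); no collateral → subprime (pays 232).
Creditworthy: 335 − 41 = 294 ≥ 232 − 12 = 220. Holds regardless of c. ✓
Subprime: 232 − 3 ≥ 335 − c, so c ≥ 335 − 229 = 106.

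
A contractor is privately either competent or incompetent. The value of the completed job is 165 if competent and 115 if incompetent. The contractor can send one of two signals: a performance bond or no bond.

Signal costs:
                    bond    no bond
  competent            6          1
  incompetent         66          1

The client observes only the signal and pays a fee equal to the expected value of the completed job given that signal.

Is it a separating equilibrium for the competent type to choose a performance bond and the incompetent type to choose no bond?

Yes

If types separate, bond earns payment 165 and no bond earns 115.
Competent: bond gives 165 − 6 = 159; no bond gives 115 − 1 = 114. No deviation. ✓
Incompetent: no bond gives 115 − 1 = 114; bond gives 165 − 66 = 99. No deviation. ✓
Both incentive constraints hold.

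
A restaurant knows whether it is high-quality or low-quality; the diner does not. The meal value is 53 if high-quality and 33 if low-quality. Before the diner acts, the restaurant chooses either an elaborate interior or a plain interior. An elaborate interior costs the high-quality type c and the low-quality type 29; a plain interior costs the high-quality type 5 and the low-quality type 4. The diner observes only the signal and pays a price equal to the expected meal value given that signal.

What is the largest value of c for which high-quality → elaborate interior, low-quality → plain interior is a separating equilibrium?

Under separation: elaborate interior → high-quality (pays 53); plain interior → low-quality (pays 33).
Low-quality: 33 − 4 = 29 ≥ 53 − 29 = 24. Holds regardless of c. ✓
High-quality: 53 − c ≥ 33 − 5, so c ≤ 53 − 28 = 25.

25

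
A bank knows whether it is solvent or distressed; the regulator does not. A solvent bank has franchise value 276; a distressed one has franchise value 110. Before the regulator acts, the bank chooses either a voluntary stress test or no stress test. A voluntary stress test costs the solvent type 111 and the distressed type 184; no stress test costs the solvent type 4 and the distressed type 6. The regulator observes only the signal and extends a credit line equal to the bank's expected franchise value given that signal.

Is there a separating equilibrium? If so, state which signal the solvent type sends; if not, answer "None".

Try solvent → stress test, distressed → no stress test:
  If types separate, stress test earns payment 276 and no stress test earns 110.
  Solvent: stress test gives 276 − 111 = 165; no stress test gives 110 − 4 = 106. No deviation. ✓
  Distressed: no stress test gives 110 − 6 = 104; stress test gives 276 − 184 = 92. No deviation. ✓
Both hold — the solvent type sends stress test.

stress test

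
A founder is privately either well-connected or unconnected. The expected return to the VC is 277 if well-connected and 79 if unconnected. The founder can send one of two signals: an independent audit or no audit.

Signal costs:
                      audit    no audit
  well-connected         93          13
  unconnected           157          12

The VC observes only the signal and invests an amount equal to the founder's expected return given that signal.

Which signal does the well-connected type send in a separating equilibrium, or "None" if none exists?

None

Try well-connected → audit, unconnected → no audit:
  Under separation the VC infers type exactly: audit → well-connected (pays 277), no audit → unconnected (pays 79).
  Well-connected: audit gives 277 − 93 = 184; no audit gives 79 − 13 = 66. No deviation. ✓
  Unconnected: no audit gives 79 − 12 = 67; audit gives 277 − 157 = 120. Would deviate. ✗
Try well-connected → no audit, unconnected → audit:
  Under separation the VC infers type exactly: no audit → well-connected (pays 277), audit → unconnected (pays 79).
  Well-connected: no audit gives 277 − 13 = 264; audit gives 79 − 93 = -14. No deviation. ✓
  Unconnected: audit gives 79 − 157 = -78; no audit gives 277 − 12 = 265. Would deviate. ✗
Neither assignment is incentive-compatible.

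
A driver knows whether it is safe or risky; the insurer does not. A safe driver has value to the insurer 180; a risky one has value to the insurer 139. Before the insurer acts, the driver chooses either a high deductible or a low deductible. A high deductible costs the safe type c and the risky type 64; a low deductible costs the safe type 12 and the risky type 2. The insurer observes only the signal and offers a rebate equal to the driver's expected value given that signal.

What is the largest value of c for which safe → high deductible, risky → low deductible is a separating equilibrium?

Under separation: high deductible → safe (pays 180); low deductible → risky (pays 139).
Risky: 139 − 2 = 137 ≥ 180 − 64 = 116. Holds regardless of c. ✓
Safe: 180 − c ≥ 139 − 12, so c ≤ 180 − 127 = 53.

53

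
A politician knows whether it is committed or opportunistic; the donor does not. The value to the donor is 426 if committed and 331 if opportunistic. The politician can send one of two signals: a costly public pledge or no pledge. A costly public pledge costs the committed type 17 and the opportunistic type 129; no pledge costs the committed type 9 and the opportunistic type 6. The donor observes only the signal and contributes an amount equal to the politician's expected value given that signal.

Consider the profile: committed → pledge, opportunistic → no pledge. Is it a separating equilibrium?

Yes

Under separation the donor infers type exactly: pledge → committed (pays 426), no pledge → opportunistic (pays 331).
Committed: pledge gives 426 − 17 = 409; no pledge gives 331 − 9 = 322. No deviation. ✓
Opportunistic: no pledge gives 331 − 6 = 325; pledge gives 426 − 129 = 297. No deviation. ✓
Neither type gains from mimicking the other.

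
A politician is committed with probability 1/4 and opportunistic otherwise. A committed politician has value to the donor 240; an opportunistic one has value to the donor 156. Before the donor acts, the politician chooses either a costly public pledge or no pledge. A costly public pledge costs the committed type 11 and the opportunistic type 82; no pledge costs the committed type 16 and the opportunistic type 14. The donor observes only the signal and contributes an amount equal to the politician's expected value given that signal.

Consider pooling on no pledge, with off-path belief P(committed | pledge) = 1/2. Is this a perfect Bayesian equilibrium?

On the equilibrium path (no pledge) the donor holds the prior 1/4 and pays 1/4·240 + 3/4·156 = 177. Off-path (pledge) belief 1/2 gives 1/2·240 + 1/2·156 = 198.
Committed: no pledge gives 177 − 16 = 161; pledge gives 198 − 11 = 187. Deviates. ✗
Opportunistic: no pledge gives 177 − 14 = 163; pledge gives 198 − 82 = 116. Stays. ✓

No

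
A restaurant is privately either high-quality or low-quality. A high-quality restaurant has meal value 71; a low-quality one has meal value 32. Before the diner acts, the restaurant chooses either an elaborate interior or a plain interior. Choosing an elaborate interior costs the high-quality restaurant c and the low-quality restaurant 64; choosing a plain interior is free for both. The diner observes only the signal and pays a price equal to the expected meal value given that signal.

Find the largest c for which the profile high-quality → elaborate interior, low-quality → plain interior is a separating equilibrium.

39

Under separation: elaborate interior → high-quality (pays 71); plain interior → low-quality (pays 32).
Low-quality: 32 − 0 = 32 ≥ 71 − 64 = 7. Holds regardless of c. ✓
High-quality: 71 − c ≥ 32 − 0, so c ≤ 71 − 32 = 39.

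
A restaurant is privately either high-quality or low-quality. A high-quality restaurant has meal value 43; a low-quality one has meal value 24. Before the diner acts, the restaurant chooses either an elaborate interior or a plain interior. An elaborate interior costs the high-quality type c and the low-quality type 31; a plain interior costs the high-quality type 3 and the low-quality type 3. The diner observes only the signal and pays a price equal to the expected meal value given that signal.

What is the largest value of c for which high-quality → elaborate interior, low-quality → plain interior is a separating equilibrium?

Under separation: elaborate interior → high-quality (pays 43); plain interior → low-quality (pays 24).
Low-quality: 24 − 3 = 21 ≥ 43 − 31 = 12. Holds regardless of c. ✓
High-quality: 43 − c ≥ 24 − 3, so c ≤ 43 − 21 = 22.

22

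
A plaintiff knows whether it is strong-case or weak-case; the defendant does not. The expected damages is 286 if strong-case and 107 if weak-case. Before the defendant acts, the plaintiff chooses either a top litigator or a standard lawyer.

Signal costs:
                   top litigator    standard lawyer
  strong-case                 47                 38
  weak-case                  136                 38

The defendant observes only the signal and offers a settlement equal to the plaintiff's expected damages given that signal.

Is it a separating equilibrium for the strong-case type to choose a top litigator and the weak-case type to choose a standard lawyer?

Under separation the defendant infers type exactly: top litigator → strong-case (pays 286), standard lawyer → weak-case (pays 107).
Strong-case: top litigator gives 286 − 47 = 239; standard lawyer gives 107 − 38 = 69. No deviation. ✓
Weak-case: standard lawyer gives 107 − 38 = 69; top litigator gives 286 − 136 = 150. Would deviate. ✗

No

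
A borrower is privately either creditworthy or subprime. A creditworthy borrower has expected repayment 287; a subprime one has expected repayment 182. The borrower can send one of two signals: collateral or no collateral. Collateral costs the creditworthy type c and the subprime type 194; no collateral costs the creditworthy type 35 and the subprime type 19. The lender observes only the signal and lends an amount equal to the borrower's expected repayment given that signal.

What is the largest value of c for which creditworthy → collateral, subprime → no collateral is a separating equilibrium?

140

Under separation: collateral → creditworthy (pays 287); no collateral → subprime (pays 182).
Subprime: 182 − 19 = 163 ≥ 287 − 194 = 93. Holds regardless of c. ✓
Creditworthy: 287 − c ≥ 182 − 35, so c ≤ 287 − 147 = 140.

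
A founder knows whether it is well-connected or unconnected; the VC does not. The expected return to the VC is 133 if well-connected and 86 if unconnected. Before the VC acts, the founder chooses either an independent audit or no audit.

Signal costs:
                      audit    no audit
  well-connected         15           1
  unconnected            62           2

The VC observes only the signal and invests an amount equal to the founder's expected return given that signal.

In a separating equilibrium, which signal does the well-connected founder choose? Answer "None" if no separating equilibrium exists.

audit

Try well-connected → audit, unconnected → no audit:
  If types separate, audit earns payment 133 and no audit earns 86.
  Well-connected: audit gives 133 − 15 = 118; no audit gives 86 − 1 = 85. No deviation. ✓
  Unconnected: no audit gives 86 − 2 = 84; audit gives 133 − 62 = 71. No deviation. ✓
Both hold — the well-connected type sends audit.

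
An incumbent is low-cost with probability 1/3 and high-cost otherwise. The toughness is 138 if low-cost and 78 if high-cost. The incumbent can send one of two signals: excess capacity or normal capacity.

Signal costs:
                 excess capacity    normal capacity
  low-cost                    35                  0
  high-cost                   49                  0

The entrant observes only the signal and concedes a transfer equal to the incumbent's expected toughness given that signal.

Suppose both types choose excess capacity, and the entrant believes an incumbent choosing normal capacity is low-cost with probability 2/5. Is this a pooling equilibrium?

No

At the pooled signal (excess capacity) the entrant holds the prior 1/3 and pays 1/3·138 + 2/3·78 = 98. Off-path (normal capacity) belief 2/5 gives 2/5·138 + 3/5·78 = 102.
Low-cost: excess capacity gives 98 − 35 = 63; normal capacity gives 102 − 0 = 102. Deviates. ✗
High-cost: excess capacity gives 98 − 49 = 49; normal capacity gives 102 − 0 = 102. Deviates. ✗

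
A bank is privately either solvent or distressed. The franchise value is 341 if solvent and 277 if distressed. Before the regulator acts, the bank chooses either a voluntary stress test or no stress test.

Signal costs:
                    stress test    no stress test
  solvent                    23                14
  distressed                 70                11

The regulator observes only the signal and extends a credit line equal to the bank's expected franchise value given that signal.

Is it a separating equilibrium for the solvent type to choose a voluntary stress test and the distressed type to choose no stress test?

If types separate, stress test earns payment 341 and no stress test earns 277.
Solvent: stress test gives 341 − 23 = 318; no stress test gives 277 − 14 = 263. No deviation. ✓
Distressed: no stress test gives 277 − 11 = 266; stress test gives 341 − 70 = 271. Would deviate. ✗

No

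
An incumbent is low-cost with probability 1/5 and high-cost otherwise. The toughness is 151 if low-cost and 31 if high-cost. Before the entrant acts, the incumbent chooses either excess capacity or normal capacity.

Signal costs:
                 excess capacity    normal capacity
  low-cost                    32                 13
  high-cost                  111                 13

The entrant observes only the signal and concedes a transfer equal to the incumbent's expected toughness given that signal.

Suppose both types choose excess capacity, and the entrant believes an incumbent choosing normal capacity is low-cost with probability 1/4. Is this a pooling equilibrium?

At the pooled signal (excess capacity) the entrant holds the prior 1/5 and pays 1/5·151 + 4/5·31 = 55. Off-path (normal capacity) belief 1/4 gives 1/4·151 + 3/4·31 = 61.
Low-cost: excess capacity gives 55 − 32 = 23; normal capacity gives 61 − 13 = 48. Deviates. ✗
High-cost: excess capacity gives 55 − 111 = -56; normal capacity gives 61 − 13 = 48. Deviates. ✗

No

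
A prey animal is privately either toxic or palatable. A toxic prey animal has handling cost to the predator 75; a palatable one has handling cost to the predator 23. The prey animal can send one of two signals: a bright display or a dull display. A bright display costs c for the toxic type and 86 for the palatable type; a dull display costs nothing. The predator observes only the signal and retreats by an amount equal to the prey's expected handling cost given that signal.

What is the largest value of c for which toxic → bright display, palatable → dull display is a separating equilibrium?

Under separation: bright display → toxic (pays 75); dull display → palatable (pays 23).
Palatable: 23 − 0 = 23 ≥ 75 − 86 = -11. Holds regardless of c. ✓
Toxic: 75 − c ≥ 23 − 0, so c ≤ 75 − 23 = 52.

52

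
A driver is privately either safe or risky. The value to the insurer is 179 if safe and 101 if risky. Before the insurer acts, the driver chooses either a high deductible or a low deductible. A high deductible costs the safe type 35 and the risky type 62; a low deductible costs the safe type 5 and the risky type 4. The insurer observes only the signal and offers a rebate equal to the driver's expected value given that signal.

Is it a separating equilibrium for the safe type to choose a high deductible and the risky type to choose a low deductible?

No

If types separate, high deductible earns payment 179 and low deductible earns 101.
Safe: high deductible gives 179 − 35 = 144; low deductible gives 101 − 5 = 96. No deviation. ✓
Risky: low deductible gives 101 − 4 = 97; high deductible gives 179 − 62 = 117. Would deviate. ✗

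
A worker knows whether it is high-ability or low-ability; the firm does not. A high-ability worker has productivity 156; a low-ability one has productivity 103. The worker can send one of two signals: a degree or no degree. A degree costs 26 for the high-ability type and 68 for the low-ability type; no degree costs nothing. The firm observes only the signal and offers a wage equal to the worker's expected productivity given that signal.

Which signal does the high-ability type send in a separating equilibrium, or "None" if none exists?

degree

Try high-ability → degree, low-ability → no degree:
  If types separate, degree earns payment 156 and no degree earns 103.
  High-ability: degree gives 156 − 26 = 130; no degree gives 103 − 0 = 103. No deviation. ✓
  Low-ability: no degree gives 103 − 0 = 103; degree gives 156 − 68 = 88. No deviation. ✓
Both hold — the high-ability type sends degree.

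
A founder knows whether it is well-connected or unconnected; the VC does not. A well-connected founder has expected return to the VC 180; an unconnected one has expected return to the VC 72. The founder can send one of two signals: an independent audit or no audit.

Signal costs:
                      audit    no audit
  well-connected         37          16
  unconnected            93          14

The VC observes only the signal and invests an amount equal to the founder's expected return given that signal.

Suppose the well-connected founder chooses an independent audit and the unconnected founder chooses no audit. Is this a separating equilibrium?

If types separate, audit earns payment 180 and no audit earns 72.
Well-connected: audit gives 180 − 37 = 143; no audit gives 72 − 16 = 56. No deviation. ✓
Unconnected: no audit gives 72 − 14 = 58; audit gives 180 − 93 = 87. Would deviate. ✗

No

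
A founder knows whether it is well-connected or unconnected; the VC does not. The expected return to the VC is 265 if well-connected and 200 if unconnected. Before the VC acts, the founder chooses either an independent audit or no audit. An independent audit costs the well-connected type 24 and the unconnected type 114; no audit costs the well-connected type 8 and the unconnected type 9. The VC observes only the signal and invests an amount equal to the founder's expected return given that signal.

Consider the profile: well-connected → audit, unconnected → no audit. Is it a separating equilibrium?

Yes

If types separate, audit earns payment 265 and no audit earns 200.
Well-connected: audit gives 265 − 24 = 241; no audit gives 200 − 8 = 192. No deviation. ✓
Unconnected: no audit gives 200 − 9 = 191; audit gives 265 − 114 = 151. No deviation. ✓
Both incentive constraints hold.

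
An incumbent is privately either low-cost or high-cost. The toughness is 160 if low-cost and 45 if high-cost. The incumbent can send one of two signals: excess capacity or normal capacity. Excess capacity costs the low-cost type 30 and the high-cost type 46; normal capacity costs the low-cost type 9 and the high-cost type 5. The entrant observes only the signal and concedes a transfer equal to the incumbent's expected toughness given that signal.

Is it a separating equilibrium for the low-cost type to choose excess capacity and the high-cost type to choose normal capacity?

If types separate, excess capacity earns payment 160 and normal capacity earns 45.
Low-cost: excess capacity gives 160 − 30 = 130; normal capacity gives 45 − 9 = 36. No deviation. ✓
High-cost: normal capacity gives 45 − 5 = 40; excess capacity gives 160 − 46 = 114. Would deviate. ✗

No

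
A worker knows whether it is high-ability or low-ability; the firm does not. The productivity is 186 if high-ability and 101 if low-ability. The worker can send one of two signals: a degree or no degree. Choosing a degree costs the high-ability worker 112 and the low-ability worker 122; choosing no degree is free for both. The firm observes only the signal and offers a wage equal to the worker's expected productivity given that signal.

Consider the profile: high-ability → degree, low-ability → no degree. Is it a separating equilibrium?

No

If types separate, degree earns payment 186 and no degree earns 101.
High-ability: degree gives 186 − 112 = 74; no degree gives 101 − 0 = 101. Would deviate. ✗
Low-ability: no degree gives 101 − 0 = 101; degree gives 186 − 122 = 64. No deviation. ✓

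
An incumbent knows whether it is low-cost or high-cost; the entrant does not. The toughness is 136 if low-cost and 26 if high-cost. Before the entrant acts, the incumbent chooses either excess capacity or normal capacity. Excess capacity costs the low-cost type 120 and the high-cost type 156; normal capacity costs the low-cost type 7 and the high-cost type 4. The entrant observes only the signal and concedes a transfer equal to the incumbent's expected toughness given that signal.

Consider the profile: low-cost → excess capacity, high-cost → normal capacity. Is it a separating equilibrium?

No

Under separation the entrant infers type exactly: excess capacity → low-cost (pays 136), normal capacity → high-cost (pays 26).
Low-cost: excess capacity gives 136 − 120 = 16; normal capacity gives 26 − 7 = 19. Would deviate. ✗
High-cost: normal capacity gives 26 − 4 = 22; excess capacity gives 136 − 156 = -20. No deviation. ✓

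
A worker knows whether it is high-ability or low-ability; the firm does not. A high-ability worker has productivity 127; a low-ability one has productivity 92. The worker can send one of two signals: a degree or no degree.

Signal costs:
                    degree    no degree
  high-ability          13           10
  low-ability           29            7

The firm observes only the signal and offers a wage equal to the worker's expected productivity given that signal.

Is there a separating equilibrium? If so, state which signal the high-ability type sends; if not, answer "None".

None

Try high-ability → degree, low-ability → no degree:
  If types separate, degree earns payment 127 and no degree earns 92.
  High-ability: degree gives 127 − 13 = 114; no degree gives 92 − 10 = 82. No deviation. ✓
  Low-ability: no degree gives 92 − 7 = 85; degree gives 127 − 29 = 98. Would deviate. ✗
Try high-ability → no degree, low-ability → degree:
  If types separate, no degree earns payment 127 and degree earns 92.
  High-ability: no degree gives 127 − 10 = 117; degree gives 92 − 13 = 79. No deviation. ✓
  Low-ability: degree gives 92 − 29 = 63; no degree gives 127 − 7 = 120. Would deviate. ✗
Neither assignment is incentive-compatible.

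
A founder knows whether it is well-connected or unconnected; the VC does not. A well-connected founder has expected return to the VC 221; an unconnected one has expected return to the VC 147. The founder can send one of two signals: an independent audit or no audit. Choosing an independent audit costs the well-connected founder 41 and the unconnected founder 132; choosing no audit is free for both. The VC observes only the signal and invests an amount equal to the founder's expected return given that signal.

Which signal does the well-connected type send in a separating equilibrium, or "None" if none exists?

Try well-connected → audit, unconnected → no audit:
  If types separate, audit earns payment 221 and no audit earns 147.
  Well-connected: audit gives 221 − 41 = 180; no audit gives 147 − 0 = 147. No deviation. ✓
  Unconnected: no audit gives 147 − 0 = 147; audit gives 221 − 132 = 89. No deviation. ✓
Both hold — the well-connected type sends audit.

audit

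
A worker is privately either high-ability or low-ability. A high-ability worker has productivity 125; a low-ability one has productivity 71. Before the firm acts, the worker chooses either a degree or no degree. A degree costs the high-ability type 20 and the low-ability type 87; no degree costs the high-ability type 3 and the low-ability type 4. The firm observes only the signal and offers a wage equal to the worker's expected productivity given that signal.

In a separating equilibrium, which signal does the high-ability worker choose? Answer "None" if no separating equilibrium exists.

Try high-ability → degree, low-ability → no degree:
  If types separate, degree earns payment 125 and no degree earns 71.
  High-ability: degree gives 125 − 20 = 105; no degree gives 71 − 3 = 68. No deviation. ✓
  Low-ability: no degree gives 71 − 4 = 67; degree gives 125 − 87 = 38. No deviation. ✓
Both hold — the high-ability type sends degree.

degree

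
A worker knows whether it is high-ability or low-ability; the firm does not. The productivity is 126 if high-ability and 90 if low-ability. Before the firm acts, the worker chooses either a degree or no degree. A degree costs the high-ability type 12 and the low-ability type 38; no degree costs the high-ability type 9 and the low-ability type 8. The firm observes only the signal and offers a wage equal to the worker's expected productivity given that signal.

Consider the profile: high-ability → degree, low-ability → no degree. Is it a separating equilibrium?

No

Under separation the firm infers type exactly: degree → high-ability (pays 126), no degree → low-ability (pays 90).
High-ability: degree gives 126 − 12 = 114; no degree gives 90 − 9 = 81. No deviation. ✓
Low-ability: no degree gives 90 − 8 = 82; degree gives 126 − 38 = 88. Would deviate. ✗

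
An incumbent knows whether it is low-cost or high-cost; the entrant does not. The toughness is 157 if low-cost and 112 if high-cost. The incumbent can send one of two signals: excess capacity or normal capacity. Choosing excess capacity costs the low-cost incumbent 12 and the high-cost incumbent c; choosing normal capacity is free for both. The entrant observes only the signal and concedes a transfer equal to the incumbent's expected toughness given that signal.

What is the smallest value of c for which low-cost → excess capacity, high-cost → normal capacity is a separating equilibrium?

45

Under separation: excess capacity → low-cost (pays 157); normal capacity → high-cost (pays 112).
Low-cost: 157 − 12 = 145 ≥ 112 − 0 = 112. Holds regardless of c. ✓
High-cost: 112 − 0 ≥ 157 − c, so c ≥ 157 − 112 = 45.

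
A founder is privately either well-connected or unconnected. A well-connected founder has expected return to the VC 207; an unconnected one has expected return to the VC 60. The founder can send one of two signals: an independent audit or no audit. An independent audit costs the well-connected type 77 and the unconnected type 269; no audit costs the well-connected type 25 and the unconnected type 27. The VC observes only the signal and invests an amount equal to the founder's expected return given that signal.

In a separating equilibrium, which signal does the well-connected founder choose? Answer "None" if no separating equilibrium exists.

Try well-connected → audit, unconnected → no audit:
  Under separation the VC infers type exactly: audit → well-connected (pays 207), no audit → unconnected (pays 60).
  Well-connected: audit gives 207 − 77 = 130; no audit gives 60 − 25 = 35. No deviation. ✓
  Unconnected: no audit gives 60 − 27 = 33; audit gives 207 − 269 = -62. No deviation. ✓
Both hold — the well-connected type sends audit.

audit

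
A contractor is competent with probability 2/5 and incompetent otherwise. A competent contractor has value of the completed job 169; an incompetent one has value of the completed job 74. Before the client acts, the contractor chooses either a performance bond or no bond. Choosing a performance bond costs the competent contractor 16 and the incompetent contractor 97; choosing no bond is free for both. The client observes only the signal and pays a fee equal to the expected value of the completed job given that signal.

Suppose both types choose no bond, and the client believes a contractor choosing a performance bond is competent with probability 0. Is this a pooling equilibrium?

Yes

At the pooled signal (no bond) the client holds the prior 2/5 and pays 2/5·169 + 3/5·74 = 112. Off-path (bond) belief 0 gives 0·169 + 1·74 = 74.
Competent: no bond gives 112 − 0 = 112; bond gives 74 − 16 = 58. Stays. ✓
Incompetent: no bond gives 112 − 0 = 112; bond gives 74 − 97 = -23. Stays. ✓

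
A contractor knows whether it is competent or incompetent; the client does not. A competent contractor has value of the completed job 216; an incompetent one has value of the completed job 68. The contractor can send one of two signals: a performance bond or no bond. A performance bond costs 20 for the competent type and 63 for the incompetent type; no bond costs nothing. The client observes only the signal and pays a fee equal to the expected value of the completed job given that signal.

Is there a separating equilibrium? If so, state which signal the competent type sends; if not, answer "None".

None

Try competent → bond, incompetent → no bond:
  If types separate, bond earns payment 216 and no bond earns 68.
  Competent: bond gives 216 − 20 = 196; no bond gives 68 − 0 = 68. No deviation. ✓
  Incompetent: no bond gives 68 − 0 = 68; bond gives 216 − 63 = 153. Would deviate. ✗
Try competent → no bond, incompetent → bond:
  If types separate, no bond earns payment 216 and bond earns 68.
  Competent: no bond gives 216 − 0 = 216; bond gives 68 − 20 = 48. No deviation. ✓
  Incompetent: bond gives 68 − 63 = 5; no bond gives 216 − 0 = 216. Would deviate. ✗
Neither assignment is incentive-compatible.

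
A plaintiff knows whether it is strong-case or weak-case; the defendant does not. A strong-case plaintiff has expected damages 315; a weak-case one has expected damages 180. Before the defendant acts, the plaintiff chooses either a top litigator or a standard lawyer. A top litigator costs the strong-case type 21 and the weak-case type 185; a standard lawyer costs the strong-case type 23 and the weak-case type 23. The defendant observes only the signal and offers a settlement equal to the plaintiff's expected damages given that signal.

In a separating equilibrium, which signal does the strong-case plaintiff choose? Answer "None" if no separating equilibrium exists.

top litigator

Try strong-case → top litigator, weak-case → standard lawyer:
  If types separate, top litigator earns payment 315 and standard lawyer earns 180.
  Strong-case: top litigator gives 315 − 21 = 294; standard lawyer gives 180 − 23 = 157. No deviation. ✓
  Weak-case: standard lawyer gives 180 − 23 = 157; top litigator gives 315 − 185 = 130. No deviation. ✓
Both hold — the strong-case type sends top litigator.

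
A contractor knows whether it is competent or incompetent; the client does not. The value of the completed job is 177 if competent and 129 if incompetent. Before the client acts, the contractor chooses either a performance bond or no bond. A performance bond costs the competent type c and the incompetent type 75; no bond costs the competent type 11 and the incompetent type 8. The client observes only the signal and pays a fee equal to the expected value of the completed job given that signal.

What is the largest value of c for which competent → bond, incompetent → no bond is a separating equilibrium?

59

Under separation: bond → competent (pays 177); no bond → incompetent (pays 129).
Incompetent: 129 − 8 = 121 ≥ 177 − 75 = 102. Holds regardless of c. ✓
Competent: 177 − c ≥ 129 − 11, so c ≤ 177 − 118 = 59.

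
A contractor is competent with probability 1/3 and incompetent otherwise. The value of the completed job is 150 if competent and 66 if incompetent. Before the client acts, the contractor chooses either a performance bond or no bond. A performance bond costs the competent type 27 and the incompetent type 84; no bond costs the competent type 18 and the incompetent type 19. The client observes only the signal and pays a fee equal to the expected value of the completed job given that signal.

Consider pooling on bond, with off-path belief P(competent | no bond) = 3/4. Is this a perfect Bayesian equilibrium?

No

At the pooled signal (bond) the client holds the prior 1/3 and pays 1/3·150 + 2/3·66 = 94. Off-path (no bond) belief 3/4 gives 3/4·150 + 1/4·66 = 129.
Competent: bond gives 94 − 27 = 67; no bond gives 129 − 18 = 111. Deviates. ✗
Incompetent: bond gives 94 − 84 = 10; no bond gives 129 − 19 = 110. Deviates. ✗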